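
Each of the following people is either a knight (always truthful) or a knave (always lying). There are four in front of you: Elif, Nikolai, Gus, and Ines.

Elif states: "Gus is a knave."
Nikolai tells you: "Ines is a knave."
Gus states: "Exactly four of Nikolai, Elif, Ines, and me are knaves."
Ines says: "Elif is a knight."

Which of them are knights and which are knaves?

Elif: knight, Nikolai: knave, Gus: knave, Ines: knight

Consider Elif. Suppose Elif is a knave.
Then no assignment of the remaining roles makes every statement match its speaker's type — contradiction.
So Elif is a knight.
With that fixed, Gus's statement is false, so Gus is a knave.
With that fixed, Ines's statement is true, so Ines is a knight.
With that fixed, Nikolai's statement is false, so Nikolai is a knave.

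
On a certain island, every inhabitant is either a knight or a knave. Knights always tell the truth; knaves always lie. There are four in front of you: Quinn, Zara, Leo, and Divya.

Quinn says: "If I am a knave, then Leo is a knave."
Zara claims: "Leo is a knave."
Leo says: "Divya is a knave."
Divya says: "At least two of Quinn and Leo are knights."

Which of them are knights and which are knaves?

Quinn: knave, Zara: knave, Leo: knight, Divya: knave

Consider Quinn. Suppose Quinn is a knight.
Then no assignment of the remaining roles makes every statement match its speaker's type — contradiction.
So Quinn is a knave.
With that fixed, Divya's statement is false, so Divya is a knave.
With that fixed, Leo's statement is true, so Leo is a knight.
With that fixed, Zara's statement is false, so Zara is a knave.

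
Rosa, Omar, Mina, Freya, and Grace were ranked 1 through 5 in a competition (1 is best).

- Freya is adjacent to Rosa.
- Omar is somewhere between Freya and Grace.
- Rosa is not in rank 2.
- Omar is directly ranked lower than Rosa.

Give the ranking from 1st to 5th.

From clues 1–2: Omar is in {2,3,4}.
From clues 1–4: Mina → rank 1, Freya → rank 2, Rosa → rank 3, Omar → rank 4, Grace → rank 5.

Mina, Freya, Rosa, Omar, Grace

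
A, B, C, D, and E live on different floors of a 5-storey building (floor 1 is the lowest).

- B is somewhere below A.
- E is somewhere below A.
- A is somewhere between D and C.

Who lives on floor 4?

With clues 1–3, B, C, D, and E are ruled out for floor 4.
So floor 4 is A.

A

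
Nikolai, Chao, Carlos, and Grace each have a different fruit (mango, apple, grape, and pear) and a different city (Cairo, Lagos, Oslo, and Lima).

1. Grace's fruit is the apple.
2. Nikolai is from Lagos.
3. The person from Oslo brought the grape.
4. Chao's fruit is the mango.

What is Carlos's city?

With clues 1–2, Lagos is impossible for Carlos's city.
With clues 1–4, Cairo and Lima are impossible for Carlos's city.
That leaves Oslo.

Oslo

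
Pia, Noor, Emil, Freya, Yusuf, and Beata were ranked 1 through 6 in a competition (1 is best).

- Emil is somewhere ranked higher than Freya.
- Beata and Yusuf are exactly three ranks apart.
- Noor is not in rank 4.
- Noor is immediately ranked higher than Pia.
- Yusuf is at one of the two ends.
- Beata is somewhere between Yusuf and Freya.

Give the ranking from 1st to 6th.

From clue 1: Emil is in {1,2,3,4,5}.
From clues 1–3: Noor is in {1,2,3,5,6}.
From clues 1–4: Freya is in {3,5,6}.
From clues 1–5: Yusuf is in {1,6}.
From clues 1–6: Yusuf → rank 1, Noor → rank 2, Pia → rank 3, Beata → rank 4, Emil → rank 5, Freya → rank 6.

Yusuf, Noor, Pia, Beata, Emil, Freya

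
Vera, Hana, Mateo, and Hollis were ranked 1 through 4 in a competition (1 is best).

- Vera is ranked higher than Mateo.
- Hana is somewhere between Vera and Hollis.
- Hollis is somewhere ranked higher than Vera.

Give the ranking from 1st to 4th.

Hollis, Hana, Vera, Mateo

From clue 1: Vera is in {1,2,3}.
From clues 1–2: Vera is in {1,3}.
From clues 1–3: Hollis → rank 1, Hana → rank 2, Vera → rank 3, Mateo → rank 4.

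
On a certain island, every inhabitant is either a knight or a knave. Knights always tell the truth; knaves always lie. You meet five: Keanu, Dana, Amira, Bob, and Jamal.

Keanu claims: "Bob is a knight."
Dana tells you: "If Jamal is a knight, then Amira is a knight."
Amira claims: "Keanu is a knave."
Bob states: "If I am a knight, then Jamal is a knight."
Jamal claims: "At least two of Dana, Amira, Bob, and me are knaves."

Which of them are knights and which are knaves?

Keanu: knight, Dana: knave, Amira: knave, Bob: knight, Jamal: knight

Consider Keanu. Suppose Keanu is a knave.
Then no assignment of the remaining roles makes every statement match its speaker's type — contradiction.
So Keanu is a knight.
With that fixed, Amira's statement is false, so Amira is a knave.
Consider Dana. Suppose Dana is a knight.
Then no assignment of the remaining roles makes every statement match its speaker's type — contradiction.
So Dana is a knave.
With that fixed, Jamal's statement is true, so Jamal is a knight.
With that fixed, Bob's statement is true, so Bob is a knight.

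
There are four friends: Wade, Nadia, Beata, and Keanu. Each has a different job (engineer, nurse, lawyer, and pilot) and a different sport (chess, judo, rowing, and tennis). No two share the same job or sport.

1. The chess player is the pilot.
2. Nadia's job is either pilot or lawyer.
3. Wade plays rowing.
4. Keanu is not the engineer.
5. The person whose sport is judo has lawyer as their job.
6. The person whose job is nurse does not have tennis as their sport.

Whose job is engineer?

Beata

With clues 1–2, Nadia is impossible for the one with job engineer.
With clues 1–4, Keanu is impossible for the one with job engineer.
With clues 1–6, Wade is impossible for the one with job engineer.
That leaves Beata.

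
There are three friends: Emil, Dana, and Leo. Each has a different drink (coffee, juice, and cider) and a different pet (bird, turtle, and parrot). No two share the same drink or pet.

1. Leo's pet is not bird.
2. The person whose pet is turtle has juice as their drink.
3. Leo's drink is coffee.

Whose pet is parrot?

With clues 1–3, Dana and Emil are impossible for the one with pet parrot.
That leaves Leo.

Leo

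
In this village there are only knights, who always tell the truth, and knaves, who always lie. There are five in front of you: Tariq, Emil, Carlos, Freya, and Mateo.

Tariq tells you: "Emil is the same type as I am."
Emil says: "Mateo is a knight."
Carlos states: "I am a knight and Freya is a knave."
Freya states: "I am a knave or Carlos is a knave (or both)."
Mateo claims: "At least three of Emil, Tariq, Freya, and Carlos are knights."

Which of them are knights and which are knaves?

Tariq: knight, Emil: knight, Carlos: knave, Freya: knight, Mateo: knight

Consider Tariq. Suppose Tariq is a knave.
Then no assignment of the remaining roles makes every statement match its speaker's type — contradiction.
So Tariq is a knight.
Consider Emil. Suppose Emil is a knave.
Then Tariq's statement comes out false, contradicting Tariq being a knight.
So Emil is a knight.
Consider Carlos. Suppose Carlos is a knight.
Then whichever role Freya has, Freya's statement has the wrong truth value — contradiction.
So Carlos is a knave.
With that fixed, Freya's statement is true, so Freya is a knight.
With that fixed, Mateo's statement is true, so Mateo is a knight.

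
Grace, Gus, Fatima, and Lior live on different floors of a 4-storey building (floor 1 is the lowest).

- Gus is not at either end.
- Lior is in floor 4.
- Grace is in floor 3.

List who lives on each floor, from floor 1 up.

From clue 1: Gus is in {2,3}.
From clues 1–2: Lior → floor 4.
From clues 1–3: Fatima → floor 1, Gus → floor 2, Grace → floor 3.

Fatima, Gus, Grace, Lior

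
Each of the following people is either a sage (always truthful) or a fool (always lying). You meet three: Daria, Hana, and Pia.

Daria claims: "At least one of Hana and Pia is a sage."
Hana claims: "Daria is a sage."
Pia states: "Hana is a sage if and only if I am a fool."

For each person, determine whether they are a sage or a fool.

Consider Daria. Suppose Daria is a sage.
Then no assignment of the remaining roles makes every statement match its speaker's type — contradiction.
So Daria is a fool.
With that fixed, Hana's statement is false, so Hana is a fool.
Consider Pia. Suppose Pia is a sage.
Then Daria's statement comes out true, contradicting Daria being a fool.
So Pia is a fool.

Daria: fool, Hana: fool, Pia: fool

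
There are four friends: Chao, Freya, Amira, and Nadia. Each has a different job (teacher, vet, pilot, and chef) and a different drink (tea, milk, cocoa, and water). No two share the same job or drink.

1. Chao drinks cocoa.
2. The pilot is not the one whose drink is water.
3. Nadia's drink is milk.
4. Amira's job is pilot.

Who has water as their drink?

Freya

Clue 1 rules out Chao for the one with drink water.
With clues 1–3, Nadia is impossible for the one with drink water.
With clues 1–4, Amira is impossible for the one with drink water.
That leaves Freya.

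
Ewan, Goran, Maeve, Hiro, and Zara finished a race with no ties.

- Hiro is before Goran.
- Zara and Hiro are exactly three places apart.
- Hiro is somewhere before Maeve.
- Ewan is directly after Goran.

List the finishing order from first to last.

Hiro, Goran, Ewan, Zara, Maeve

From clue 1: Goran is in {2,3,4,5}.
From clues 1–2: Hiro is in {1,2,4}.
From clues 1–3: Hiro is in {1,2}.
From clues 1–4: Hiro → place 1, Goran → place 2, Ewan → place 3, Zara → place 4, Maeve → place 5.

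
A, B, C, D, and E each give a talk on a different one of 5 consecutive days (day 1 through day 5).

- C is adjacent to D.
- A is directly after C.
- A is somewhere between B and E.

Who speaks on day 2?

D

With clues 1–2, A is ruled out for day 2.
With clues 1–3, B, C, and E are ruled out for day 2.
So day 2 is D.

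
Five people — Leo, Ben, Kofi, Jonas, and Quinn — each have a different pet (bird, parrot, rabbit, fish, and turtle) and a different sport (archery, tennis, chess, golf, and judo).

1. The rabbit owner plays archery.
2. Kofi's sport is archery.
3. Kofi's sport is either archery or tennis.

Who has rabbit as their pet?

Kofi

With clues 1–2, Ben, Jonas, Leo, and Quinn are impossible for the one with pet rabbit.
That leaves Kofi.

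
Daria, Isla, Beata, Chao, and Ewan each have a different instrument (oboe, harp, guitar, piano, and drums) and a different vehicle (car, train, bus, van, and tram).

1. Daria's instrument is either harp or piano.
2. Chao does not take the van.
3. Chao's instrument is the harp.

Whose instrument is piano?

Daria

With clues 1–3, Beata, Chao, Ewan, and Isla are impossible for the one with instrument piano.
That leaves Daria.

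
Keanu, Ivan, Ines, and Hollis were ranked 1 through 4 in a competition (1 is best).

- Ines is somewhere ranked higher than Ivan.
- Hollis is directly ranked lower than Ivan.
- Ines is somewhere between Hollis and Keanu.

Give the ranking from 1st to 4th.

From clue 1: Ivan is in {2,3,4}.
From clues 1–2: Ivan is in {2,3}.
From clues 1–3: Keanu → rank 1, Ines → rank 2, Ivan → rank 3, Hollis → rank 4.

Keanu, Ines, Ivan, Hollis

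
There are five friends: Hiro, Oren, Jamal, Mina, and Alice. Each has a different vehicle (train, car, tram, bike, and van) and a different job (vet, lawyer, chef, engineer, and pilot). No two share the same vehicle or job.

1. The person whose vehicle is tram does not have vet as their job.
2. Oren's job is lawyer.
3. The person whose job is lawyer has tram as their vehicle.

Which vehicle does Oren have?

tram

With clues 1–3, bike, car, train, and van are impossible for Oren's vehicle.
That leaves tram.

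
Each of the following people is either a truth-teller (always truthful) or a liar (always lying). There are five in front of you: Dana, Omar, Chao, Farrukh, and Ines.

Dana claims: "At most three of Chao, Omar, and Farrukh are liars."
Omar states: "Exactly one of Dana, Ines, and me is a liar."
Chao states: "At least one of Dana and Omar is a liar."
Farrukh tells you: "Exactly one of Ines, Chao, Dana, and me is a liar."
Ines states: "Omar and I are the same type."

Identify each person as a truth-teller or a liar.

Regardless of anyone's role, Dana's statement is true, so Dana is a truth-teller.
Consider Omar. Suppose Omar is a liar.
Then whichever role Ines has, Ines's statement has the wrong truth value — contradiction.
So Omar is a truth-teller.
With that fixed, Chao's statement is false, so Chao is a liar.
Consider Farrukh. Suppose Farrukh is a truth-teller.
Then no assignment of the remaining roles makes every statement match its speaker's type — contradiction.
So Farrukh is a liar.
Consider Ines. Suppose Ines is a truth-teller.
Then Omar's statement comes out false, contradicting Omar being a truth-teller.
So Ines is a liar.

Dana: truth-teller, Omar: truth-teller, Chao: liar, Farrukh: liar, Ines: liar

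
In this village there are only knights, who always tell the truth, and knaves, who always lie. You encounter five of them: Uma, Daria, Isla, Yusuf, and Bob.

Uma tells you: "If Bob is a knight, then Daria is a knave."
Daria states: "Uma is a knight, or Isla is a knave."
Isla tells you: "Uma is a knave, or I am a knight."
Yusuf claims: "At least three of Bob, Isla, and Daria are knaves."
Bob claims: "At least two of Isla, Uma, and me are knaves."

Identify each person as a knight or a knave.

Consider Uma. Suppose Uma is a knave.
Then no assignment of the remaining roles makes every statement match its speaker's type — contradiction.
So Uma is a knight.
With that fixed, Daria's statement is true, so Daria is a knight.
With that fixed, Yusuf's statement is false, so Yusuf is a knave.
Consider Isla. Suppose Isla is a knave.
Then whichever role Bob has, Bob's statement has the wrong truth value — contradiction.
So Isla is a knight.
With that fixed, Bob's statement is false, so Bob is a knave.

Uma: knight, Daria: knight, Isla: knight, Yusuf: knave, Bob: knave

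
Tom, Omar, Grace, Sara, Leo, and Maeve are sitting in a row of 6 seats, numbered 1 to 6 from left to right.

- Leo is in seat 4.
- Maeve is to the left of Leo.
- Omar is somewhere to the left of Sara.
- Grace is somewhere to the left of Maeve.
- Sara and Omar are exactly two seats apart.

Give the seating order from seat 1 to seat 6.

From clue 1: Leo → seat 4.
From clues 1–2: Maeve is in {1,2,3}.
From clues 1–4: Grace is in {1,2}.
From clues 1–5: Grace → seat 1, Maeve → seat 2, Omar → seat 3, Sara → seat 5, Tom → seat 6.

Grace, Maeve, Omar, Leo, Sara, Tom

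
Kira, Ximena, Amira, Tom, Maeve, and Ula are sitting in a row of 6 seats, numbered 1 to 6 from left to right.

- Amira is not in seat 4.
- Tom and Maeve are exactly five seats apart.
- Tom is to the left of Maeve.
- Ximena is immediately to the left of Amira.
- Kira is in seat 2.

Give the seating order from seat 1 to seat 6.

Tom, Kira, Ula, Ximena, Amira, Maeve

From clue 1: Amira is in {1,2,3,5,6}.
From clues 1–2: Tom is in {1,6}.
From clues 1–3: Tom → seat 1, Maeve → seat 6.
From clues 1–4: Ximena is in {2,4}.
From clues 1–5: Kira → seat 2, Ula → seat 3, Ximena → seat 4, Amira → seat 5.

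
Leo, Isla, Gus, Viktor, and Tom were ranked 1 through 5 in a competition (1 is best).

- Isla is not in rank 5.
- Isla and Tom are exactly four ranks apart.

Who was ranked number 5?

With clue 1, Isla is ruled out for rank 5.
With clues 1–2, Gus, Leo, and Viktor are ruled out for rank 5.
So rank 5 is Tom.

Tom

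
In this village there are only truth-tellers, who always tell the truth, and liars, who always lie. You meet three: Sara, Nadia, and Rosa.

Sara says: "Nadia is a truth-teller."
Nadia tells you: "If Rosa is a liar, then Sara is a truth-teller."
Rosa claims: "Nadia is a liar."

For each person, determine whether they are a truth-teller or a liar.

Sara: truth-teller, Nadia: truth-teller, Rosa: liar

Consider Sara. Suppose Sara is a liar.
Then no assignment of the remaining roles makes every statement match its speaker's type — contradiction.
So Sara is a truth-teller.
With that fixed, Nadia's statement is true, so Nadia is a truth-teller.
With that fixed, Rosa's statement is false, so Rosa is a liar.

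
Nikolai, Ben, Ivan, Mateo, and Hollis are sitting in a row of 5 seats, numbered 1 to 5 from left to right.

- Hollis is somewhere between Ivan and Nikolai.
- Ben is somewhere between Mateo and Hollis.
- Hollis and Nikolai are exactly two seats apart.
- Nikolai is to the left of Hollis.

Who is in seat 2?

Nikolai

With clues 1–3, Ben, Ivan, and Mateo are ruled out for seat 2.
With clues 1–4, Hollis is ruled out for seat 2.
So seat 2 is Nikolai.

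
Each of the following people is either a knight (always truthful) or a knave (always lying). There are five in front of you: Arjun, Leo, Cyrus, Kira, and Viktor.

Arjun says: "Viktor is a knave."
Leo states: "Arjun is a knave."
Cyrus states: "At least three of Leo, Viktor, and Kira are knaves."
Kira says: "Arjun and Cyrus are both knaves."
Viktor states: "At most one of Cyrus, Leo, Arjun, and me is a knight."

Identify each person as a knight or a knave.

Arjun: knight, Leo: knave, Cyrus: knight, Kira: knave, Viktor: knave

Consider Arjun. Suppose Arjun is a knave.
Then no assignment of the remaining roles makes every statement match its speaker's type — contradiction.
So Arjun is a knight.
With that fixed, Leo's statement is false, so Leo is a knave.
With that fixed, Kira's statement is false, so Kira is a knave.
Consider Cyrus. Suppose Cyrus is a knave.
Then whichever role Viktor has, Viktor's statement has the wrong truth value — contradiction.
So Cyrus is a knight.
With that fixed, Viktor's statement is false, so Viktor is a knave.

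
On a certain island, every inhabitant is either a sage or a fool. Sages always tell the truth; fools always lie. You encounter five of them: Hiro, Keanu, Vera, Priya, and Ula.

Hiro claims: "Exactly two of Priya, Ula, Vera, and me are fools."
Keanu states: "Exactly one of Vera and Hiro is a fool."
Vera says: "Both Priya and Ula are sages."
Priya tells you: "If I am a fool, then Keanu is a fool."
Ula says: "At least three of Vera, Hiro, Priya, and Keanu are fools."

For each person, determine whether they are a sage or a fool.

Consider Hiro. Suppose Hiro is a fool.
Then no assignment of the remaining roles makes every statement match its speaker's type — contradiction.
So Hiro is a sage.
Consider Keanu. Suppose Keanu is a fool.
Then no assignment of the remaining roles makes every statement match its speaker's type — contradiction.
So Keanu is a sage.
With that fixed, Ula's statement is false, so Ula is a fool.
With that fixed, Vera's statement is false, so Vera is a fool.
Consider Priya. Suppose Priya is a fool.
Then Hiro's statement comes out false, contradicting Hiro being a sage.
So Priya is a sage.

Hiro: sage, Keanu: sage, Vera: fool, Priya: sage, Ula: fool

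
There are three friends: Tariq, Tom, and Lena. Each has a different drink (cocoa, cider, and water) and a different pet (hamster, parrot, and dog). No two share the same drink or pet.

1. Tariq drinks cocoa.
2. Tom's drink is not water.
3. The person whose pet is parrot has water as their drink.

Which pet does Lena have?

With clues 1–3, dog and hamster are impossible for Lena's pet.
That leaves parrot.

parrot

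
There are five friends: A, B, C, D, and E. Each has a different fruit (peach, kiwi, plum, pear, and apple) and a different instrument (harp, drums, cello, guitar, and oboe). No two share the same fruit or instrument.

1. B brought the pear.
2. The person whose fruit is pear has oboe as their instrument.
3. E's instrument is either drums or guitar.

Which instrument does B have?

With clues 1–2, cello, drums, guitar, and harp are impossible for B's instrument.
That leaves oboe.

oboe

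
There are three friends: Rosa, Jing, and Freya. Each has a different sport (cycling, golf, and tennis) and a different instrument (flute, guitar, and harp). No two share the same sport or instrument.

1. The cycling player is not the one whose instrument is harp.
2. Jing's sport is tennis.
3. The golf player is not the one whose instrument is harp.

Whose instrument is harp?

Jing

With clues 1–3, Freya and Rosa are impossible for the one with instrument harp.
That leaves Jing.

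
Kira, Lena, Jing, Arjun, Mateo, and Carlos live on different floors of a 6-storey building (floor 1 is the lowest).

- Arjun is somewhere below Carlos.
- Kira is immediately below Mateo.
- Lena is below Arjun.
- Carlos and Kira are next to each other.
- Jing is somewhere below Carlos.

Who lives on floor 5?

With clues 1–3, Lena is ruled out for floor 5.
With clues 1–4, Arjun, Carlos, and Jing are ruled out for floor 5.
With clues 1–5, Mateo is ruled out for floor 5.
So floor 5 is Kira.

Kira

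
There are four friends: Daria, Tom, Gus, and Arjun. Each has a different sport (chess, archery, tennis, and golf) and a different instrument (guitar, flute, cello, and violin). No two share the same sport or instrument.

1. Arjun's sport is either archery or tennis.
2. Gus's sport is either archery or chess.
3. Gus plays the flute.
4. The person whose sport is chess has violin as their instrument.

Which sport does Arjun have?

tennis

Clue 1 rules out chess and golf for Arjun's sport.
With clues 1–4, archery is impossible for Arjun's sport.
That leaves tennis.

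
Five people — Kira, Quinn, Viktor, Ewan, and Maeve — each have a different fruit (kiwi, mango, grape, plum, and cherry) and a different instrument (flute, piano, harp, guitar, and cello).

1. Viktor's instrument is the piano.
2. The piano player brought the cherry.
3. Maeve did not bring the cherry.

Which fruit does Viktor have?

With clues 1–2, grape, kiwi, mango, and plum are impossible for Viktor's fruit.
That leaves cherry.

cherry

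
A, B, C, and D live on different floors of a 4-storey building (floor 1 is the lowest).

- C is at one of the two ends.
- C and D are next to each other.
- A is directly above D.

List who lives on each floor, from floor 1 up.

C, D, A, B

From clue 1: C is in {1,4}.
From clues 1–3: C → floor 1, D → floor 2, A → floor 3, B → floor 4.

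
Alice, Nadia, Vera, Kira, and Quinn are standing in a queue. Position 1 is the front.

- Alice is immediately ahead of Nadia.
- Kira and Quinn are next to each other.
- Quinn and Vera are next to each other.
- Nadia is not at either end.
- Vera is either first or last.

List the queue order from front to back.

Alice, Nadia, Kira, Quinn, Vera

From clue 1: Alice is in {1,2,3,4}.
From clues 1–2: Vera is in {1,3,5}.
From clues 1–3: Alice is in {1,4}.
From clues 1–4: Alice → position 1, Nadia → position 2, Quinn → position 4.
From clues 1–5: Kira → position 3, Vera → position 5.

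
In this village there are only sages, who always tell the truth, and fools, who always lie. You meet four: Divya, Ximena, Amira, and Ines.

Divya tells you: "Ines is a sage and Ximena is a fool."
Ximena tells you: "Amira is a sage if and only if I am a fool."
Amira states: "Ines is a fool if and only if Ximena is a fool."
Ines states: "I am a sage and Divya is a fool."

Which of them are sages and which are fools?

Divya: fool, Ximena: sage, Amira: fool, Ines: fool

Consider Divya. Suppose Divya is a sage.
Then no assignment of the remaining roles makes every statement match its speaker's type — contradiction.
So Divya is a fool.
Consider Ximena. Suppose Ximena is a fool.
Then no assignment of the remaining roles makes every statement match its speaker's type — contradiction.
So Ximena is a sage.
Consider Amira. Suppose Amira is a sage.
Then Ximena's statement comes out false, contradicting Ximena being a sage.
So Amira is a fool.
Consider Ines. Suppose Ines is a sage.
Then Amira's statement comes out true, contradicting Amira being a fool.
So Ines is a fool.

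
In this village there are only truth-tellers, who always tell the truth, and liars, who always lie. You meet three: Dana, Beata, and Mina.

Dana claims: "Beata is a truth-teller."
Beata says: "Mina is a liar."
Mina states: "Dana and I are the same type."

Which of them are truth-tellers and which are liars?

Consider Dana. Suppose Dana is a liar.
Then whichever role Mina has, Mina's statement has the wrong truth value — contradiction.
So Dana is a truth-teller.
Consider Beata. Suppose Beata is a liar.
Then Dana's statement comes out false, contradicting Dana being a truth-teller.
So Beata is a truth-teller.
Consider Mina. Suppose Mina is a truth-teller.
Then Beata's statement comes out false, contradicting Beata being a truth-teller.
So Mina is a liar.

Dana: truth-teller, Beata: truth-teller, Mina: liar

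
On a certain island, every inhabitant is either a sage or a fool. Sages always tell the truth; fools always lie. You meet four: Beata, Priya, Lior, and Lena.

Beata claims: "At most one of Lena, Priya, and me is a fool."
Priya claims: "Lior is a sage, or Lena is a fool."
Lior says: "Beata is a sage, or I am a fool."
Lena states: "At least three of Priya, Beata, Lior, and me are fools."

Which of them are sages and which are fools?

Beata: sage, Priya: sage, Lior: sage, Lena: fool

Consider Beata. Suppose Beata is a fool.
Then whichever role Lior has, Lior's statement has the wrong truth value — contradiction.
So Beata is a sage.
With that fixed, Lior's statement is true, so Lior is a sage.
With that fixed, Lena's statement is false, so Lena is a fool.
With that fixed, Priya's statement is true, so Priya is a sage.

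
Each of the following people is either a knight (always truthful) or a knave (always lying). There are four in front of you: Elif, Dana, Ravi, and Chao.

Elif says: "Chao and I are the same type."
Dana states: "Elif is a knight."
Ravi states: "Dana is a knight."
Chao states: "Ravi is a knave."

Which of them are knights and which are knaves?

Consider Elif. Suppose Elif is a knight.
Then no assignment of the remaining roles makes every statement match its speaker's type — contradiction.
So Elif is a knave.
With that fixed, Dana's statement is false, so Dana is a knave.
With that fixed, Ravi's statement is false, so Ravi is a knave.
With that fixed, Chao's statement is true, so Chao is a knight.

Elif: knave, Dana: knave, Ravi: knave, Chao: knight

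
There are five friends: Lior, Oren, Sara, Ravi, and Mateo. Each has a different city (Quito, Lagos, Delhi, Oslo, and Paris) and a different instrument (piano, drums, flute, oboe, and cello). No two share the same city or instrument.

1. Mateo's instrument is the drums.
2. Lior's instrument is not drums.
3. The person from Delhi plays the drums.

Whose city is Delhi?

Mateo

With clues 1–3, Lior, Oren, Ravi, and Sara are impossible for the one with city Delhi.
That leaves Mateo.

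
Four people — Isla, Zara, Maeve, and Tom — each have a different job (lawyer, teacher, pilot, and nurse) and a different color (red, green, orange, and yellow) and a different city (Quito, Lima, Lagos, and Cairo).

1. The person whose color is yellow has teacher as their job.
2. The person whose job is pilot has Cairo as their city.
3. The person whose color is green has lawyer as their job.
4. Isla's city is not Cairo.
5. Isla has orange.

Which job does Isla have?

With clues 1–4, pilot is impossible for Isla's job.
With clues 1–5, lawyer and teacher are impossible for Isla's job.
That leaves nurse.

nurse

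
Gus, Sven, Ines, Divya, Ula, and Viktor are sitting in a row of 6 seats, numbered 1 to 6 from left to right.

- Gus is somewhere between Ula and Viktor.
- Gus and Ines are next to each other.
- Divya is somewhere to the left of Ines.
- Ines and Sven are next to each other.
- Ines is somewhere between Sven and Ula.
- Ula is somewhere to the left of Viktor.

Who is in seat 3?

Gus

With clues 1–4, Divya, Ines, Ula, and Viktor are ruled out for seat 3.
With clues 1–6, Sven is ruled out for seat 3.
So seat 3 is Gus.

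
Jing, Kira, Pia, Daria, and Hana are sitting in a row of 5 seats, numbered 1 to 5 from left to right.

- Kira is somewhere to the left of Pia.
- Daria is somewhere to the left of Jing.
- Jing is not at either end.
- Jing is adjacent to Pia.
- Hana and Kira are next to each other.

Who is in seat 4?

With clues 1–3, Daria is ruled out for seat 4.
With clues 1–4, Hana and Kira are ruled out for seat 4.
With clues 1–5, Pia is ruled out for seat 4.
So seat 4 is Jing.

Jing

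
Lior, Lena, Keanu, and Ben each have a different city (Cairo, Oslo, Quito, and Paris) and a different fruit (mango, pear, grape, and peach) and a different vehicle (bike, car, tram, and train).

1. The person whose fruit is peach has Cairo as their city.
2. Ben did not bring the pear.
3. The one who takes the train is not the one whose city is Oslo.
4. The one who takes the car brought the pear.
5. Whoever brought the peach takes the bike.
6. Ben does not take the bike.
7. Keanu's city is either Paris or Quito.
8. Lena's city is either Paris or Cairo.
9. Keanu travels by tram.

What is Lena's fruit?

With clues 1–9, grape, mango, and pear are impossible for Lena's fruit.
That leaves peach.

peach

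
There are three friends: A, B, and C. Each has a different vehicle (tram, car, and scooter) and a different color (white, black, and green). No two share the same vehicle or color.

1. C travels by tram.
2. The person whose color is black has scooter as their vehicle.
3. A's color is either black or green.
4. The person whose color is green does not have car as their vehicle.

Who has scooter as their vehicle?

A

Clue 1 rules out C for the one with vehicle scooter.
With clues 1–4, B is impossible for the one with vehicle scooter.
That leaves A.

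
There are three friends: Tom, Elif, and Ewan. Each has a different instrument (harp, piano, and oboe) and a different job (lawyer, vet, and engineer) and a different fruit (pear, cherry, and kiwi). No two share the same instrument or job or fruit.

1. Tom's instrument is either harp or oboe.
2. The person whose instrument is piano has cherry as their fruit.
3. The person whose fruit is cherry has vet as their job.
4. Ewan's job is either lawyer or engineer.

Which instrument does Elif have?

With clues 1–4, harp and oboe are impossible for Elif's instrument.
That leaves piano.

piano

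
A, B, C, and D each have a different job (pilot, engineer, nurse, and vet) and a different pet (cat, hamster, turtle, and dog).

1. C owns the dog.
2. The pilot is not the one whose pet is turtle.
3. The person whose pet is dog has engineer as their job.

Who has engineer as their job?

With clues 1–3, A, B, and D are impossible for the one with job engineer.
That leaves C.

C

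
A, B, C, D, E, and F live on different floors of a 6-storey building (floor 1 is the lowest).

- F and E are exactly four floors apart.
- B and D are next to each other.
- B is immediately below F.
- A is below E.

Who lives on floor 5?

B

With clues 1–3, A, C, D, and E are ruled out for floor 5.
With clues 1–4, F is ruled out for floor 5.
So floor 5 is B.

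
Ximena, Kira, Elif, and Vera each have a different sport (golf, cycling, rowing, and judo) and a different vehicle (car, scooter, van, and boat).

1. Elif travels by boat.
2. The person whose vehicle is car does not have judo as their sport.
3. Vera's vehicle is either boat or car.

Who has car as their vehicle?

Clue 1 rules out Elif for the one with vehicle car.
With clues 1–3, Kira and Ximena are impossible for the one with vehicle car.
That leaves Vera.

Vera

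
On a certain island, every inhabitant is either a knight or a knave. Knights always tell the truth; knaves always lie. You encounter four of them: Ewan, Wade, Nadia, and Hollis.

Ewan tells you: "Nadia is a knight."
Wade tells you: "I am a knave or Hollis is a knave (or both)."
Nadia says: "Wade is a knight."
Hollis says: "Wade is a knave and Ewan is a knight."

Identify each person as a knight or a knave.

Ewan: knight, Wade: knight, Nadia: knight, Hollis: knave

Consider Ewan. Suppose Ewan is a knave.
Then no assignment of the remaining roles makes every statement match its speaker's type — contradiction.
So Ewan is a knight.
Consider Wade. Suppose Wade is a knave.
Then Wade's own statement would have to be false, but it can't be — contradiction.
So Wade is a knight.
With that fixed, Nadia's statement is true, so Nadia is a knight.
With that fixed, Hollis's statement is false, so Hollis is a knave.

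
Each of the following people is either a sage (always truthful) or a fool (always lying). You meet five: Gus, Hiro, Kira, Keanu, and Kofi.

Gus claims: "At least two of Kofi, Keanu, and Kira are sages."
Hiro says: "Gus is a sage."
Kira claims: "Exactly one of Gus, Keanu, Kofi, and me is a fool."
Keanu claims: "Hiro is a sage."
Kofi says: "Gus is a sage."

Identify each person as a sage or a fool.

Consider Gus. Suppose Gus is a sage.
Then no assignment of the remaining roles makes every statement match its speaker's type — contradiction.
So Gus is a fool.
With that fixed, Hiro's statement is false, so Hiro is a fool.
With that fixed, Keanu's statement is false, so Keanu is a fool.
With that fixed, Kofi's statement is false, so Kofi is a fool.
With that fixed, Kira's statement is false, so Kira is a fool.

Gus: fool, Hiro: fool, Kira: fool, Keanu: fool, Kofi: fool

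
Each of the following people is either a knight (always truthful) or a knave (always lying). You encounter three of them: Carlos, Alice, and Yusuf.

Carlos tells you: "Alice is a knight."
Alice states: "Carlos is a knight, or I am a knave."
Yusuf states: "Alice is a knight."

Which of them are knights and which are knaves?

Carlos: knight, Alice: knight, Yusuf: knight

Consider Carlos. Suppose Carlos is a knave.
Then whichever role Alice has, Alice's statement has the wrong truth value — contradiction.
So Carlos is a knight.
With that fixed, Alice's statement is true, so Alice is a knight.
With that fixed, Yusuf's statement is true, so Yusuf is a knight.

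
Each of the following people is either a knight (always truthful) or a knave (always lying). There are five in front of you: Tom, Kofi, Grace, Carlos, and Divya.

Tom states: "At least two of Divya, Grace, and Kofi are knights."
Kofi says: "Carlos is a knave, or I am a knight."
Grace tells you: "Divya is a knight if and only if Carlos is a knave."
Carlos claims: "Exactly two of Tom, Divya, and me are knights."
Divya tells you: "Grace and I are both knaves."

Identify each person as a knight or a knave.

Consider Tom. Suppose Tom is a knave.
Then no assignment of the remaining roles makes every statement match its speaker's type — contradiction.
So Tom is a knight.
Consider Kofi. Suppose Kofi is a knave.
Then no assignment of the remaining roles makes every statement match its speaker's type — contradiction.
So Kofi is a knight.
Consider Grace. Suppose Grace is a knave.
Then whichever role Divya has, Divya's statement has the wrong truth value — contradiction.
So Grace is a knight.
With that fixed, Divya's statement is false, so Divya is a knave.
Consider Carlos. Suppose Carlos is a knave.
Then Grace's statement comes out false, contradicting Grace being a knight.
So Carlos is a knight.

Tom: knight, Kofi: knight, Grace: knight, Carlos: knight, Divya: knave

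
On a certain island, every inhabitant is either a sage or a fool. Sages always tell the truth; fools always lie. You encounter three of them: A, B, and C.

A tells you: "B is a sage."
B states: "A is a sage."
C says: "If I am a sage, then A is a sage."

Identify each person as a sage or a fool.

Consider A. Suppose A is a fool.
Then whichever role C has, C's statement has the wrong truth value — contradiction.
So A is a sage.
With that fixed, B's statement is true, so B is a sage.
With that fixed, C's statement is true, so C is a sage.

A: sage, B: sage, C: sage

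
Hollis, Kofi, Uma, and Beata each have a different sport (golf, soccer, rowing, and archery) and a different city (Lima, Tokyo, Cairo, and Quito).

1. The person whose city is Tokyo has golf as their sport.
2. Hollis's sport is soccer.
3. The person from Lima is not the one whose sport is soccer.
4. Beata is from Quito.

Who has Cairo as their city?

With clues 1–4, Beata, Kofi, and Uma are impossible for the one with city Cairo.
That leaves Hollis.

Hollis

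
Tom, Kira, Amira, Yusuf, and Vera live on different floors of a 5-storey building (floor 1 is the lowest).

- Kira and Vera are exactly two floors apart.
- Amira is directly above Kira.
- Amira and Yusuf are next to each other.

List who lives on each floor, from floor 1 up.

Vera, Tom, Kira, Amira, Yusuf

From clues 1–2: Kira is in {1,2,3,4}.
From clues 1–3: Vera → floor 1, Tom → floor 2, Kira → floor 3, Amira → floor 4, Yusuf → floor 5.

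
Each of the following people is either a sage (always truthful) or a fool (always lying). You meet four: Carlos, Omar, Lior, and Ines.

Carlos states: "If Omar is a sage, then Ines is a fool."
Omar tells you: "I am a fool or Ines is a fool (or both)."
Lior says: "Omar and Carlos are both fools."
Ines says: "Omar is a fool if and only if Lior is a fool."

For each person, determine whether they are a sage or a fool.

Consider Carlos. Suppose Carlos is a fool.
Then no assignment of the remaining roles makes every statement match its speaker's type — contradiction.
So Carlos is a sage.
With that fixed, Lior's statement is false, so Lior is a fool.
Consider Omar. Suppose Omar is a fool.
Then Omar's own statement would have to be false, but it can't be — contradiction.
So Omar is a sage.
With that fixed, Ines's statement is false, so Ines is a fool.

Carlos: sage, Omar: sage, Lior: fool, Ines: fool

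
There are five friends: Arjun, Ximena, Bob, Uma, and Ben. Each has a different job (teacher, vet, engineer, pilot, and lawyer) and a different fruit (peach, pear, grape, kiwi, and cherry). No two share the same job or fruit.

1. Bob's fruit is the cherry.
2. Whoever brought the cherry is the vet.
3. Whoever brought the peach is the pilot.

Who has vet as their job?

Bob

With clues 1–2, Arjun, Ben, Uma, and Ximena are impossible for the one with job vet.
That leaves Bob.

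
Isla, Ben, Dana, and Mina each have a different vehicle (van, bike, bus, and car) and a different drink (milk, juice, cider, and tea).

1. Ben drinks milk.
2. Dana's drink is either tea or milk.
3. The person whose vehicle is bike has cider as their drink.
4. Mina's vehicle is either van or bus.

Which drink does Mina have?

Clue 1 rules out milk for Mina's drink.
With clues 1–2, tea is impossible for Mina's drink.
With clues 1–4, cider is impossible for Mina's drink.
That leaves juice.

juice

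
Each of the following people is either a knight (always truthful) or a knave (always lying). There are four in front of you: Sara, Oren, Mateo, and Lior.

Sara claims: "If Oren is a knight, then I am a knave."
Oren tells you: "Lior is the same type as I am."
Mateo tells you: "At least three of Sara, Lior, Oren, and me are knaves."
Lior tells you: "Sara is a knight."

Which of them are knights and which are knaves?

Sara: knight, Oren: knave, Mateo: knave, Lior: knight

Consider Sara. Suppose Sara is a knave.
Then Sara's own statement would have to be false, but it can't be — contradiction.
So Sara is a knight.
With that fixed, Lior's statement is true, so Lior is a knight.
With that fixed, Mateo's statement is false, so Mateo is a knave.
Consider Oren. Suppose Oren is a knight.
Then Sara's statement comes out false, contradicting Sara being a knight.
So Oren is a knave.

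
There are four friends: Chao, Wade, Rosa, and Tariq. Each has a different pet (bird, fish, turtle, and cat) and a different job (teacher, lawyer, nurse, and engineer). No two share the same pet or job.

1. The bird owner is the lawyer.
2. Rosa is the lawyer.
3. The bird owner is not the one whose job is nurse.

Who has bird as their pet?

With clues 1–2, Chao, Tariq, and Wade are impossible for the one with pet bird.
That leaves Rosa.

Rosa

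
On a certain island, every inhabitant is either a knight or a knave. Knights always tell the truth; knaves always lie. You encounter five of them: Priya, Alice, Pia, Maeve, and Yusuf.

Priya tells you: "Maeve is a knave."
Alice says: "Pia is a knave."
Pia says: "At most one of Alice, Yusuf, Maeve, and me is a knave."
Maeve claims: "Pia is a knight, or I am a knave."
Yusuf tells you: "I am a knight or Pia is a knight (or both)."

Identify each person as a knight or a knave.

Priya: knave, Alice: knave, Pia: knight, Maeve: knight, Yusuf: knight

Consider Priya. Suppose Priya is a knight.
Then no assignment of the remaining roles makes every statement match its speaker's type — contradiction.
So Priya is a knave.
Consider Alice. Suppose Alice is a knight.
Then no assignment of the remaining roles makes every statement match its speaker's type — contradiction.
So Alice is a knave.
Consider Pia. Suppose Pia is a knave.
Then Alice's statement comes out true, contradicting Alice being a knave.
So Pia is a knight.
With that fixed, Maeve's statement is true, so Maeve is a knight.
With that fixed, Yusuf's statement is true, so Yusuf is a knight.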